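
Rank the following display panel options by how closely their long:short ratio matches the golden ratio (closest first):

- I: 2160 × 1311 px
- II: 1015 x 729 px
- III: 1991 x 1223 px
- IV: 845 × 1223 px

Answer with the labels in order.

III, I, IV, II

Ratios: I = 2160 / 1311 ≈ 1.648; II = 1015 / 729 ≈ 1.392; III = 1991 / 1223 ≈ 1.628; IV = 1223 / 845 ≈ 1.447.
|Δ from 1.618|: I 0.030; II 0.226; III 0.010; IV 0.171.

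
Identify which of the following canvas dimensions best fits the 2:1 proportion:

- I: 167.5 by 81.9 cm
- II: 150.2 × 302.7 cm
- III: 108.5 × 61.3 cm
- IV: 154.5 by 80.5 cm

Ratios (long/short): I ≈ 2.045; II ≈ 2.015; III ≈ 1.770; IV ≈ 1.919.
2:1 ≈ 2.000; option II is nearest (Δ 0.015).

II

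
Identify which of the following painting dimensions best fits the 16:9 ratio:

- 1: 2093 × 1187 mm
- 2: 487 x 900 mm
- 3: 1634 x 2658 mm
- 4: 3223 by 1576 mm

1

Target 16:9 ≈ 1.778.
1: 1.763 (Δ0.015)  2: 1.848 (Δ0.070)  3: 1.627 (Δ0.151)  4: 2.045 (Δ0.267)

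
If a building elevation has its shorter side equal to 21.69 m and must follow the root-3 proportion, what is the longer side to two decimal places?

root-3 ≈ 1.73205.
Longer side = 21.69 × 1.73205 ≈ 37.5682 → 37.57 m.

37.57 m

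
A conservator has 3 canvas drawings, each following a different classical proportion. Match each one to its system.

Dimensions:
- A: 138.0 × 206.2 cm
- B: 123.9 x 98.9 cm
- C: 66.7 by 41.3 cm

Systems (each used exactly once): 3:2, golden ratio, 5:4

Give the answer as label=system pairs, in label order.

A=3:2, B=5:4, C=golden ratio

A = 206.2/138.0 ≈ 1.494 → 3:2 (1.500)
B = 123.9/98.9 ≈ 1.253 → 5:4 (1.250)
C = 66.7/41.3 ≈ 1.615 → golden ratio (1.618)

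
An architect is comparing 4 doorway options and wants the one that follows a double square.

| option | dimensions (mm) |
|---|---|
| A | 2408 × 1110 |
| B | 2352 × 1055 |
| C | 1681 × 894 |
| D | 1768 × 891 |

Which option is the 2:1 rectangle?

Ratios (long/short): A ≈ 2.169; B ≈ 2.229; C ≈ 1.880; D ≈ 1.984.
2:1 ≈ 2.000; option D is nearest (Δ 0.016).

D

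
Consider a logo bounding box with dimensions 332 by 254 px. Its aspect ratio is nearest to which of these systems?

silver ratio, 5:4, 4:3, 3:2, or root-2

Ratio = 332 / 254 ≈ 1.307.
Distances: silver ratio 2.414 (Δ 1.107); 5:4 1.250 (Δ 0.057); 4:3 1.333 (Δ 0.026); 3:2 1.500 (Δ 0.193); root-2 1.414 (Δ 0.107).

4:3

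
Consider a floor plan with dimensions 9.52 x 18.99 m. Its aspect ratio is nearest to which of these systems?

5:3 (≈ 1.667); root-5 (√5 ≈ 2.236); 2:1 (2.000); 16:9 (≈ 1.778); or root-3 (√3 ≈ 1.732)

Ratio = 18.99 / 9.52 ≈ 1.995.
Distances: 5:3 1.667 (Δ 0.328); root-5 2.236 (Δ 0.241); 2:1 2.000 (Δ 0.005); 16:9 1.778 (Δ 0.217); root-3 1.732 (Δ 0.263).

2:1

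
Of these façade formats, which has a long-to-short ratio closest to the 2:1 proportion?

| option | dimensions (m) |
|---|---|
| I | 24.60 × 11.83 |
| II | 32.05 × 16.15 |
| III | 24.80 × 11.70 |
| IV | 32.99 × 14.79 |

Target 2:1 ≈ 2.000.
I: 2.079 (Δ0.079)  II: 1.985 (Δ0.015)  III: 2.120 (Δ0.120)  IV: 2.231 (Δ0.231)

II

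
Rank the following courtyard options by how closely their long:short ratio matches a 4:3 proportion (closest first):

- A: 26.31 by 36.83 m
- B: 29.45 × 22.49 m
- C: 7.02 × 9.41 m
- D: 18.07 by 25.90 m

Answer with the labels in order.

C, B, A, D

Ratios: A = 36.83 / 26.31 ≈ 1.400; B = 29.45 / 22.49 ≈ 1.309; C = 9.41 / 7.02 ≈ 1.340; D = 25.90 / 18.07 ≈ 1.433.
|Δ from 1.333|: A 0.067; B 0.024; C 0.007; D 0.100.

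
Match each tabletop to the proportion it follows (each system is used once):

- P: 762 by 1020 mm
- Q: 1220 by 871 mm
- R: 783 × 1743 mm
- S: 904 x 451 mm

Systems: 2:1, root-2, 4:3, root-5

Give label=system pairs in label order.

P=4:3, Q=root-2, R=root-5, S=2:1

Ratios: P ≈ 1.339; Q ≈ 1.401; R ≈ 2.226; S ≈ 2.004.
Targets: 2:1 ≈ 2.000; root-2 ≈ 1.414; 4:3 ≈ 1.333; root-5 ≈ 2.236.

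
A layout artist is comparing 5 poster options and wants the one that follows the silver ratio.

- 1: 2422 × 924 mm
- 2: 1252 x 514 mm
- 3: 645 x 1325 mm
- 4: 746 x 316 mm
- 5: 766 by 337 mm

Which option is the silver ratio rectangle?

Ratios (long/short): 1 ≈ 2.621; 2 ≈ 2.436; 3 ≈ 2.054; 4 ≈ 2.361; 5 ≈ 2.273.
silver ratio ≈ 2.414; option 2 is nearest (Δ 0.022).

2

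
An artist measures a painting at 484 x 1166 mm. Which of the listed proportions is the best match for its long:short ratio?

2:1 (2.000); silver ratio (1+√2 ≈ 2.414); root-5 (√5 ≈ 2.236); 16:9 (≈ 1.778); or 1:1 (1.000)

Ratio = 1166 / 484 ≈ 2.409.
Distances: 2:1 2.000 (Δ 0.409); silver ratio 2.414 (Δ 0.005); root-5 2.236 (Δ 0.173); 16:9 1.778 (Δ 0.631); 1:1 1.000 (Δ 1.409).

silver ratio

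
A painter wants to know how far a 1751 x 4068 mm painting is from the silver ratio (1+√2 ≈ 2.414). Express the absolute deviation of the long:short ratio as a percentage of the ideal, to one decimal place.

Ratio = 4068 / 1751 ≈ 2.3232.
Ideal silver ratio ≈ 2.4142. |2.3232 − 2.4142| / 2.4142 ≈ 3.77% → 3.8%.

3.8%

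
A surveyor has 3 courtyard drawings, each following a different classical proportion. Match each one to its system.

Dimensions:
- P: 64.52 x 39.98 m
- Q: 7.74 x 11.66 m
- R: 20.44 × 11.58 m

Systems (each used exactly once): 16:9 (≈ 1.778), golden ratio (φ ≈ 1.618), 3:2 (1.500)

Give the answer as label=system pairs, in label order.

P = 64.52/39.98 ≈ 1.614 → golden ratio (1.618)
Q = 11.66/7.74 ≈ 1.506 → 3:2 (1.500)
R = 20.44/11.58 ≈ 1.765 → 16:9 (1.778)

P=golden ratio, Q=3:2, R=16:9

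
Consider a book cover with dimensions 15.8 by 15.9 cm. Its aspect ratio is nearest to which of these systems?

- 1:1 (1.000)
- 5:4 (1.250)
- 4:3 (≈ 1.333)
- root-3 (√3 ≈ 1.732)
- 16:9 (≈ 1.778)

Ratio = 15.9 / 15.8 ≈ 1.006.
Distances: 1:1 1.000 (Δ 0.006); 5:4 1.250 (Δ 0.244); 4:3 1.333 (Δ 0.327); root-3 1.732 (Δ 0.726); 16:9 1.778 (Δ 0.772).

1:1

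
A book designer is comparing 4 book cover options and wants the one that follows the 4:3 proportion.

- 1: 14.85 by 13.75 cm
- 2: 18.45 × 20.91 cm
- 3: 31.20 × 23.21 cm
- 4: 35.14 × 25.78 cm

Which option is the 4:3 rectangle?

3

Target 4:3 ≈ 1.333.
1: 1.080 (Δ0.253)  2: 1.133 (Δ0.200)  3: 1.344 (Δ0.011)  4: 1.363 (Δ0.030)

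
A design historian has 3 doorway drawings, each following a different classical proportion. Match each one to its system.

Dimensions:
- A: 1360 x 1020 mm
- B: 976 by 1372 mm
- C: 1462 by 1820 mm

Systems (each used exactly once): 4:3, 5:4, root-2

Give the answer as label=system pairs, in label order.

A=4:3, B=root-2, C=5:4

A = 1360/1020 ≈ 1.333 → 4:3 (1.333)
B = 1372/976 ≈ 1.406 → root-2 (1.414)
C = 1820/1462 ≈ 1.245 → 5:4 (1.250)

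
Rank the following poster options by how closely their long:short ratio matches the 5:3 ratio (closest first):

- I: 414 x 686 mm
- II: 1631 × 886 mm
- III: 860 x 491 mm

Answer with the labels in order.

Ratios: I = 686 / 414 ≈ 1.657; II = 1631 / 886 ≈ 1.841; III = 860 / 491 ≈ 1.752.
|Δ from 1.667|: I 0.010; II 0.174; III 0.085.

I, III, II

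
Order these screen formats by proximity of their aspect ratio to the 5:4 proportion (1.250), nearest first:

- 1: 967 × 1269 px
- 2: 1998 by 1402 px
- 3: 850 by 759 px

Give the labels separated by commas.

1, 3, 2

Ratios: 1 = 1269 / 967 ≈ 1.312; 2 = 1998 / 1402 ≈ 1.425; 3 = 850 / 759 ≈ 1.120.
|Δ from 1.250|: 1 0.062; 2 0.175; 3 0.130.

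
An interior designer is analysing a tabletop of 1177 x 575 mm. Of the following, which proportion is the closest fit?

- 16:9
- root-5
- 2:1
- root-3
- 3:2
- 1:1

Ratio = 1177 / 575 ≈ 2.047.
Distances: 16:9 1.778 (Δ 0.269); root-5 2.236 (Δ 0.189); 2:1 2.000 (Δ 0.047); root-3 1.732 (Δ 0.315); 3:2 1.500 (Δ 0.547); 1:1 1.000 (Δ 1.047).

2:1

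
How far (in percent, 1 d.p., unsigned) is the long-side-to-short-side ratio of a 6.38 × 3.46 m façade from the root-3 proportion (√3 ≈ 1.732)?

Ratio = 6.38 / 3.46 ≈ 1.8439.
Ideal root-3 ≈ 1.7321. |1.8439 − 1.7321| / 1.7321 ≈ 6.45% → 6.5%.

6.5%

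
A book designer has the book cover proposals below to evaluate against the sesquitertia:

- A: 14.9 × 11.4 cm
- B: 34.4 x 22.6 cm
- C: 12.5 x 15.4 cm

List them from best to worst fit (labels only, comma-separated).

A, C, B

A: 14.9/11.4 ≈ 1.307 → |1.307 − 1.333| = 0.026
B: 34.4/22.6 ≈ 1.522 → |1.522 − 1.333| = 0.189
C: 15.4/12.5 ≈ 1.232 → |1.232 − 1.333| = 0.101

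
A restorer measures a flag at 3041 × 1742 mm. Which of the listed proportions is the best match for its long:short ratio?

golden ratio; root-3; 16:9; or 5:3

root-3

3041/1742 ≈ 1.746. Nearest candidates are root-3 (1.732, off by 0.014) and 16:9 (1.778, off by 0.032).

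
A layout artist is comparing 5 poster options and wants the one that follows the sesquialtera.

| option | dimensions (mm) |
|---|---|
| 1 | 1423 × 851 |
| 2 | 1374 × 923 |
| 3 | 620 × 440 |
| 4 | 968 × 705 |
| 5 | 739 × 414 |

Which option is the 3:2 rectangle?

Target 3:2 ≈ 1.500.
1: 1.672 (Δ0.172)  2: 1.489 (Δ0.011)  3: 1.409 (Δ0.091)  4: 1.373 (Δ0.127)  5: 1.785 (Δ0.285)

2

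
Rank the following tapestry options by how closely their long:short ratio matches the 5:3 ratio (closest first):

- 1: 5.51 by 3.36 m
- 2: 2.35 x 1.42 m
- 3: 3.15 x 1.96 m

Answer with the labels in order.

2, 1, 3

1: 5.51/3.36 ≈ 1.640 → |1.640 − 1.667| = 0.027
2: 2.35/1.42 ≈ 1.655 → |1.655 − 1.667| = 0.012
3: 3.15/1.96 ≈ 1.607 → |1.607 − 1.667| = 0.060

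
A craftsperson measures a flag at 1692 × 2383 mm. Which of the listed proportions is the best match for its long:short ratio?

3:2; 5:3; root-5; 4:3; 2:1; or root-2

Ratio = 2383 / 1692 ≈ 1.408.
Distances: 3:2 1.500 (Δ 0.092); 5:3 1.667 (Δ 0.259); root-5 2.236 (Δ 0.828); 4:3 1.333 (Δ 0.075); 2:1 2.000 (Δ 0.592); root-2 1.414 (Δ 0.006).

root-2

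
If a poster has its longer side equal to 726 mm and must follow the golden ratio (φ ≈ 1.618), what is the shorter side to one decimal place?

golden ratio ≈ 1.61803.
Shorter side = 726 ÷ 1.61803 ≈ 448.694 → 448.7 mm.

448.7 mm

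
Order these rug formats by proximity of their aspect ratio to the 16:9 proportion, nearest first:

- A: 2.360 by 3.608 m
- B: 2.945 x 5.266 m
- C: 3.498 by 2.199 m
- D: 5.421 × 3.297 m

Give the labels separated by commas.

B, D, C, A

A: 3.608/2.360 ≈ 1.529 → |1.529 − 1.778| = 0.249
B: 5.266/2.945 ≈ 1.788 → |1.788 − 1.778| = 0.010
C: 3.498/2.199 ≈ 1.591 → |1.591 − 1.778| = 0.187
D: 5.421/3.297 ≈ 1.644 → |1.644 − 1.778| = 0.134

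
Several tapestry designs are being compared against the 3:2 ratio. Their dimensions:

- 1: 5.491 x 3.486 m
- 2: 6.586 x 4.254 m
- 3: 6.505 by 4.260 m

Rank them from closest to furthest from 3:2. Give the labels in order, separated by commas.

3, 2, 1

Ratios: 1 = 5.491 / 3.486 ≈ 1.575; 2 = 6.586 / 4.254 ≈ 1.548; 3 = 6.505 / 4.260 ≈ 1.527.
|Δ from 1.500|: 1 0.075; 2 0.048; 3 0.027.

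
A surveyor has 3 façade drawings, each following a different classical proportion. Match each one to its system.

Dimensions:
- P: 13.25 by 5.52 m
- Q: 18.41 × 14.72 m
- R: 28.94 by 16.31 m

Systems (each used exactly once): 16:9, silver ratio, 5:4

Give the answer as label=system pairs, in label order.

Ratios: P ≈ 2.400; Q ≈ 1.251; R ≈ 1.774.
Targets: 16:9 ≈ 1.778; silver ratio ≈ 2.414; 5:4 ≈ 1.250.

P=silver ratio, Q=5:4, R=16:9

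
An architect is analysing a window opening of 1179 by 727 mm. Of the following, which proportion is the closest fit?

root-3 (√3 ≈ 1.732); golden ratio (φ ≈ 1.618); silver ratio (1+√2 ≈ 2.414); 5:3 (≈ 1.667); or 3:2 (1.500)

golden ratio

1179/727 ≈ 1.622. Nearest candidates are golden ratio (1.618, off by 0.004) and 5:3 (1.667, off by 0.045).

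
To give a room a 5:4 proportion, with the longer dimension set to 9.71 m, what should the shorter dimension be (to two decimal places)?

7.77 m

5:4 = 1.25000.
Shorter side = 9.71 ÷ 1.25000 ≈ 7.7680 → 7.77 m.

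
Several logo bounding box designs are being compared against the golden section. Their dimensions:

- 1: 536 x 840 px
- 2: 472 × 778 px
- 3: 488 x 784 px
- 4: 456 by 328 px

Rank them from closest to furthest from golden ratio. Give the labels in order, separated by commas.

3, 2, 1, 4

Ratios: 1 = 840 / 536 ≈ 1.567; 2 = 778 / 472 ≈ 1.648; 3 = 784 / 488 ≈ 1.607; 4 = 456 / 328 ≈ 1.390.
|Δ from 1.618|: 1 0.051; 2 0.030; 3 0.011; 4 0.228.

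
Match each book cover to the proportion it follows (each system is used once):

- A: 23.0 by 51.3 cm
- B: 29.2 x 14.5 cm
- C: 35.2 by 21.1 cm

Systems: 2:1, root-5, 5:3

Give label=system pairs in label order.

Ratios: A ≈ 2.230; B ≈ 2.014; C ≈ 1.668.
Targets: 2:1 ≈ 2.000; root-5 ≈ 2.236; 5:3 ≈ 1.667.

A=root-5, B=2:1, C=5:3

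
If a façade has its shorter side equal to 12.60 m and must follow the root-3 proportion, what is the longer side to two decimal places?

21.82 m

root-3 ≈ 1.73205.
Longer side = 12.60 × 1.73205 ≈ 21.8238 → 21.82 m.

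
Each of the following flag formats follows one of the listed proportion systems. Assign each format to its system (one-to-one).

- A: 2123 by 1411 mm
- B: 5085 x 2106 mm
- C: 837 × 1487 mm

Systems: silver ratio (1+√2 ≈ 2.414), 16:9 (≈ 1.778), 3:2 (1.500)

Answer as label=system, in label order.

A = 2123/1411 ≈ 1.505 → 3:2 (1.500)
B = 5085/2106 ≈ 2.415 → silver ratio (2.414)
C = 1487/837 ≈ 1.777 → 16:9 (1.778)

A=3:2, B=silver ratio, C=16:9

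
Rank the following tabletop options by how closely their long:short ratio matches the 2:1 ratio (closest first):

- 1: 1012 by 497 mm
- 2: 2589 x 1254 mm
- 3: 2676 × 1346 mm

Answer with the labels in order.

Ratios: 1 = 1012 / 497 ≈ 2.036; 2 = 2589 / 1254 ≈ 2.065; 3 = 2676 / 1346 ≈ 1.988.
|Δ from 2.000|: 1 0.036; 2 0.065; 3 0.012.

3, 1, 2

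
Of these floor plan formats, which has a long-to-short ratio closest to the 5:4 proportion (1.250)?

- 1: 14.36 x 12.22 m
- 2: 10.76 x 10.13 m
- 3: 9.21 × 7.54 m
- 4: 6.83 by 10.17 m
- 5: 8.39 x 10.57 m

5

Ratios (long/short): 1 ≈ 1.175; 2 ≈ 1.062; 3 ≈ 1.221; 4 ≈ 1.489; 5 ≈ 1.260.
5:4 ≈ 1.250; option 5 is nearest (Δ 0.010).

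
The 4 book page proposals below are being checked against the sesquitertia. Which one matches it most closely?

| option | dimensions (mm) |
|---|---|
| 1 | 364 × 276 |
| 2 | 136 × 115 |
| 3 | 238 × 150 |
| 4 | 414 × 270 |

1

Ratios (long/short): 1 ≈ 1.319; 2 ≈ 1.183; 3 ≈ 1.587; 4 ≈ 1.533.
4:3 ≈ 1.333; option 1 is nearest (Δ 0.014).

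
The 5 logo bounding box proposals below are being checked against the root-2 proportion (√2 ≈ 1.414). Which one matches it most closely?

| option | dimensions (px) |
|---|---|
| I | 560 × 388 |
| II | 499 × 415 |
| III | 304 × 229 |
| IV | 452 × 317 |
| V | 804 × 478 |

IV

Ratios (long/short): I ≈ 1.443; II ≈ 1.202; III ≈ 1.328; IV ≈ 1.426; V ≈ 1.682.
root-2 ≈ 1.414; option IV is nearest (Δ 0.012).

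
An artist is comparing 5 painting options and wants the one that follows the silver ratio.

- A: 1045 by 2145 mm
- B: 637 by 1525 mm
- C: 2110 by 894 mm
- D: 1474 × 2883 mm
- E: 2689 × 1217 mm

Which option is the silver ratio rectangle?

B

Target silver ratio ≈ 2.414.
A: 2.053 (Δ0.361)  B: 2.394 (Δ0.020)  C: 2.360 (Δ0.054)  D: 1.956 (Δ0.458)  E: 2.210 (Δ0.204)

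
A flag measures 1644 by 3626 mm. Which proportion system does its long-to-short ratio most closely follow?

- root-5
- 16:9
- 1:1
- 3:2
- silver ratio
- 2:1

3626/1644 ≈ 2.206. Nearest candidates are root-5 (2.236, off by 0.030) and 2:1 (2.000, off by 0.206).

root-5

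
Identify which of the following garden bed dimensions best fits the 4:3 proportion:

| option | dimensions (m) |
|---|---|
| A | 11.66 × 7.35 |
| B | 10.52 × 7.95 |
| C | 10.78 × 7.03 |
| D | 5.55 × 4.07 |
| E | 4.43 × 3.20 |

B

Target 4:3 ≈ 1.333.
A: 1.586 (Δ0.253)  B: 1.323 (Δ0.010)  C: 1.533 (Δ0.200)  D: 1.364 (Δ0.031)  E: 1.384 (Δ0.051)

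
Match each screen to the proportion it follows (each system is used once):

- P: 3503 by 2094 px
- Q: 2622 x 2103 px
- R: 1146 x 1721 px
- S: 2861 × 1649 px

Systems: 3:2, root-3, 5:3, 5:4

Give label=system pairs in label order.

P = 3503/2094 ≈ 1.673 → 5:3 (1.667)
Q = 2622/2103 ≈ 1.247 → 5:4 (1.250)
R = 1721/1146 ≈ 1.502 → 3:2 (1.500)
S = 2861/1649 ≈ 1.735 → root-3 (1.732)

P=5:3, Q=5:4, R=3:2, S=root-3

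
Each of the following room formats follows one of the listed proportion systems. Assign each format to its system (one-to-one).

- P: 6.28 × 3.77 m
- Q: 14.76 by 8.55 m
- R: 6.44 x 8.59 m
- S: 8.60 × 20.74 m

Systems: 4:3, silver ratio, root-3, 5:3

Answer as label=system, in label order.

P = 6.28/3.77 ≈ 1.666 → 5:3 (1.667)
Q = 14.76/8.55 ≈ 1.726 → root-3 (1.732)
R = 8.59/6.44 ≈ 1.334 → 4:3 (1.333)
S = 20.74/8.60 ≈ 2.412 → silver ratio (2.414)

P=5:3, Q=root-3, R=4:3, S=silver ratio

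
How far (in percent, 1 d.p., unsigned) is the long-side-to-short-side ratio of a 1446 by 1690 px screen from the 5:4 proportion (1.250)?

Ratio = 1690 / 1446 ≈ 1.1687.
Ideal 5:4 = 1.2500. |1.1687 − 1.2500| / 1.2500 ≈ 6.50% → 6.5%.

6.5%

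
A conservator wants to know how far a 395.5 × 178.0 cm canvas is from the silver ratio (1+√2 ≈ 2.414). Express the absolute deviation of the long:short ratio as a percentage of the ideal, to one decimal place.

Ratio = 395.5 / 178.0 ≈ 2.2219.
Ideal silver ratio ≈ 2.4142. |2.2219 − 2.4142| / 2.4142 ≈ 7.97% → 8.0%.

8.0%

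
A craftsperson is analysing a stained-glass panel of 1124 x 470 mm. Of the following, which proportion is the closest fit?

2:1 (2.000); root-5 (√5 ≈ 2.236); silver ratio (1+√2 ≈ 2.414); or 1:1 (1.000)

silver ratio

Ratio = 1124 / 470 ≈ 2.391.
Distances: 2:1 2.000 (Δ 0.391); root-5 2.236 (Δ 0.155); silver ratio 2.414 (Δ 0.023); 1:1 1.000 (Δ 1.391).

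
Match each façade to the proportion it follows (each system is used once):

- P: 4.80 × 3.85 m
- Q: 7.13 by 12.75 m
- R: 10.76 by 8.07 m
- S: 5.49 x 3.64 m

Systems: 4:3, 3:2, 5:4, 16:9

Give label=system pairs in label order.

P=5:4, Q=16:9, R=4:3, S=3:2

P = 4.80/3.85 ≈ 1.247 → 5:4 (1.250)
Q = 12.75/7.13 ≈ 1.788 → 16:9 (1.778)
R = 10.76/8.07 ≈ 1.333 → 4:3 (1.333)
S = 5.49/3.64 ≈ 1.508 → 3:2 (1.500)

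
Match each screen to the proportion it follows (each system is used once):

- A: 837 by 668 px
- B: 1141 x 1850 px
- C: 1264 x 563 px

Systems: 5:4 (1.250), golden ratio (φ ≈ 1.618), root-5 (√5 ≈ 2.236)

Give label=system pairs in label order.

Ratios: A ≈ 1.253; B ≈ 1.621; C ≈ 2.245.
Targets: 5:4 ≈ 1.250; golden ratio ≈ 1.618; root-5 ≈ 2.236.

A=5:4, B=golden ratio, C=root-5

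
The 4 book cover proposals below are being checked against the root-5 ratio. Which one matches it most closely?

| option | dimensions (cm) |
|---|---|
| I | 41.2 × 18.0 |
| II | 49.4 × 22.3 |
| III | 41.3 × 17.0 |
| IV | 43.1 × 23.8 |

II

Target root-5 ≈ 2.236.
I: 2.289 (Δ0.053)  II: 2.215 (Δ0.021)  III: 2.429 (Δ0.193)  IV: 1.811 (Δ0.425)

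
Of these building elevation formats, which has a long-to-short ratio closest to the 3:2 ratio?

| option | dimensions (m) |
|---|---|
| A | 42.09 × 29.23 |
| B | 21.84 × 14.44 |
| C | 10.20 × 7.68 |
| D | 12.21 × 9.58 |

B

Target 3:2 ≈ 1.500.
A: 1.440 (Δ0.060)  B: 1.512 (Δ0.012)  C: 1.328 (Δ0.172)  D: 1.275 (Δ0.225)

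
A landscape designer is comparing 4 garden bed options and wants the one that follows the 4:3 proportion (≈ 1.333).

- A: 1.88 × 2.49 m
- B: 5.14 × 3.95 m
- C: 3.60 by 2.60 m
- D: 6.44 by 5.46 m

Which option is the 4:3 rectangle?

A

Target 4:3 ≈ 1.333.
A: 1.324 (Δ0.009)  B: 1.301 (Δ0.032)  C: 1.385 (Δ0.052)  D: 1.179 (Δ0.154)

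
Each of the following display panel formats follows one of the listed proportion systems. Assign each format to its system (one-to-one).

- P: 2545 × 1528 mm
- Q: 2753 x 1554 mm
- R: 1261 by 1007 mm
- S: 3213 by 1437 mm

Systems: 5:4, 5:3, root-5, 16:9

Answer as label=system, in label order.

Ratios: P ≈ 1.666; Q ≈ 1.772; R ≈ 1.252; S ≈ 2.236.
Targets: 5:4 ≈ 1.250; 5:3 ≈ 1.667; root-5 ≈ 2.236; 16:9 ≈ 1.778.

P=5:3, Q=16:9, R=5:4, S=root-5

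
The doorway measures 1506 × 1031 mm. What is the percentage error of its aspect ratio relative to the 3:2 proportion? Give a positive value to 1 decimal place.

Ratio = 1506 / 1031 ≈ 1.4607.
Ideal 3:2 = 1.5000. |1.4607 − 1.5000| / 1.5000 ≈ 2.62% → 2.6%.

2.6%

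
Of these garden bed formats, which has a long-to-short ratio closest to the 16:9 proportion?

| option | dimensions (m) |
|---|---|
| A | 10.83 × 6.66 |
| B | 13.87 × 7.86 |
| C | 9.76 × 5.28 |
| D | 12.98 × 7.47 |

B

Ratios (long/short): A ≈ 1.626; B ≈ 1.765; C ≈ 1.848; D ≈ 1.738.
16:9 ≈ 1.778; option B is nearest (Δ 0.013).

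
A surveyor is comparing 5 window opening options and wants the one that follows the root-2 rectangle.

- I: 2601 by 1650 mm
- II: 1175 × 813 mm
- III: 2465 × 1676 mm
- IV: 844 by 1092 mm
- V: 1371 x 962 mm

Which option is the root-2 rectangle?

Ratios (long/short): I ≈ 1.576; II ≈ 1.445; III ≈ 1.471; IV ≈ 1.294; V ≈ 1.425.
root-2 ≈ 1.414; option V is nearest (Δ 0.011).

V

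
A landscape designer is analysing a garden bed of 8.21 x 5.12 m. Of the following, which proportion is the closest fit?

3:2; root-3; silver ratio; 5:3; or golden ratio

golden ratio

8.21/5.12 ≈ 1.604. Nearest candidates are golden ratio (1.618, off by 0.014) and 5:3 (1.667, off by 0.063).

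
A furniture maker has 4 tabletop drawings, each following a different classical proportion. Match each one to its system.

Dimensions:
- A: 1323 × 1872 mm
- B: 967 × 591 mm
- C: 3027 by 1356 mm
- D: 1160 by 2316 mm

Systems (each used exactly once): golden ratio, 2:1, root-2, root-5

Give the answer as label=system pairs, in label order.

A=root-2, B=golden ratio, C=root-5, D=2:1

Ratios: A ≈ 1.415; B ≈ 1.636; C ≈ 2.232; D ≈ 1.997.
Targets: golden ratio ≈ 1.618; 2:1 ≈ 2.000; root-2 ≈ 1.414; root-5 ≈ 2.236.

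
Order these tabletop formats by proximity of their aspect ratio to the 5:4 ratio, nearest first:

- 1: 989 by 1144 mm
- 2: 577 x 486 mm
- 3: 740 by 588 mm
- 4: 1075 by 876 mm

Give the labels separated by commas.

1: 1144/989 ≈ 1.157 → |1.157 − 1.250| = 0.093
2: 577/486 ≈ 1.187 → |1.187 − 1.250| = 0.063
3: 740/588 ≈ 1.259 → |1.259 − 1.250| = 0.009
4: 1075/876 ≈ 1.227 → |1.227 − 1.250| = 0.023

3, 4, 2, 1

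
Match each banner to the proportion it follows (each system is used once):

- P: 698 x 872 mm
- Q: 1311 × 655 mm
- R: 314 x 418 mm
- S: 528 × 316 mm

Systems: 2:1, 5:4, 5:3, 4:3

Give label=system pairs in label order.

P = 872/698 ≈ 1.249 → 5:4 (1.250)
Q = 1311/655 ≈ 2.002 → 2:1 (2.000)
R = 418/314 ≈ 1.331 → 4:3 (1.333)
S = 528/316 ≈ 1.671 → 5:3 (1.667)

P=5:4, Q=2:1, R=4:3, S=5:3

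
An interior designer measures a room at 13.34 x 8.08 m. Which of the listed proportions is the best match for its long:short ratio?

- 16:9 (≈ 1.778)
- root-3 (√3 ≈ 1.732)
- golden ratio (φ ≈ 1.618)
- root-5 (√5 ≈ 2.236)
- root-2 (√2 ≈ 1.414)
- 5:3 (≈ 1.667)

13.34/8.08 ≈ 1.651. Nearest candidates are 5:3 (1.667, off by 0.016) and golden ratio (1.618, off by 0.033).

5:3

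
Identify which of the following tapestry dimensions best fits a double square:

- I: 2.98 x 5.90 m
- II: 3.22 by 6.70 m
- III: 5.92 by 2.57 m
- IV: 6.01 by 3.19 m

I

Target 2:1 ≈ 2.000.
I: 1.980 (Δ0.020)  II: 2.081 (Δ0.081)  III: 2.304 (Δ0.304)  IV: 1.884 (Δ0.116)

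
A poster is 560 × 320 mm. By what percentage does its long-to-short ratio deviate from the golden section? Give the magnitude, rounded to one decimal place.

8.2%

Ratio = 560 / 320 ≈ 1.7500.
Ideal golden ratio ≈ 1.6180. |1.7500 − 1.6180| / 1.6180 ≈ 8.16% → 8.2%.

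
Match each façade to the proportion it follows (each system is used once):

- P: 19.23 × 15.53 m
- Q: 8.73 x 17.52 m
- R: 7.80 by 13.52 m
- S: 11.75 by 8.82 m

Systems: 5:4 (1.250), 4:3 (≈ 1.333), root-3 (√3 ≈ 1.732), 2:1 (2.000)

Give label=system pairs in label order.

Ratios: P ≈ 1.238; Q ≈ 2.007; R ≈ 1.733; S ≈ 1.332.
Targets: 5:4 ≈ 1.250; 4:3 ≈ 1.333; root-3 ≈ 1.732; 2:1 ≈ 2.000.

P=5:4, Q=2:1, R=root-3, S=4:3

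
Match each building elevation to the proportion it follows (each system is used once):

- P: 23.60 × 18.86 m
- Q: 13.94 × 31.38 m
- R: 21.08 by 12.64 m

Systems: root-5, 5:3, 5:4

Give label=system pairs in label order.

P=5:4, Q=root-5, R=5:3

P = 23.60/18.86 ≈ 1.251 → 5:4 (1.250)
Q = 31.38/13.94 ≈ 2.251 → root-5 (2.236)
R = 21.08/12.64 ≈ 1.668 → 5:3 (1.667)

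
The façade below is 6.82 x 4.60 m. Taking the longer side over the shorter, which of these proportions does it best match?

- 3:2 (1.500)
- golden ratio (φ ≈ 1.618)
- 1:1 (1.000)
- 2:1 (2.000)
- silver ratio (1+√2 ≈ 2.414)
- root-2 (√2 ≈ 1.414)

Ratio = 6.82 / 4.60 ≈ 1.483.
Distances: 3:2 1.500 (Δ 0.017); golden ratio 1.618 (Δ 0.135); 1:1 1.000 (Δ 0.483); 2:1 2.000 (Δ 0.517); silver ratio 2.414 (Δ 0.931); root-2 1.414 (Δ 0.069).

3:2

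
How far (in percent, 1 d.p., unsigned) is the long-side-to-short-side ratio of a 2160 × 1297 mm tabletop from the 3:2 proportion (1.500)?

11.0%

Ratio = 2160 / 1297 ≈ 1.6654.
Ideal 3:2 = 1.5000. |1.6654 − 1.5000| / 1.5000 ≈ 11.03% → 11.0%.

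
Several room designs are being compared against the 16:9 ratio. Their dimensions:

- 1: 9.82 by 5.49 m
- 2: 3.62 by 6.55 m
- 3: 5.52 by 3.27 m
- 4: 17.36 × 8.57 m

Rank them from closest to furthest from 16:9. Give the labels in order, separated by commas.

Ratios: 1 = 9.82 / 5.49 ≈ 1.789; 2 = 6.55 / 3.62 ≈ 1.809; 3 = 5.52 / 3.27 ≈ 1.688; 4 = 17.36 / 8.57 ≈ 2.026.
|Δ from 1.778|: 1 0.011; 2 0.031; 3 0.090; 4 0.248.

1, 2, 3, 4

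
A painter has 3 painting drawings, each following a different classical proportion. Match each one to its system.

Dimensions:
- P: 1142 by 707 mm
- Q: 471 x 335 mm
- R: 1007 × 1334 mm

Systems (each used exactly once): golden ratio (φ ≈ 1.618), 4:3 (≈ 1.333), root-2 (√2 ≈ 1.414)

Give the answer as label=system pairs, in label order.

P = 1142/707 ≈ 1.615 → golden ratio (1.618)
Q = 471/335 ≈ 1.406 → root-2 (1.414)
R = 1334/1007 ≈ 1.325 → 4:3 (1.333)

P=golden ratio, Q=root-2, R=4:3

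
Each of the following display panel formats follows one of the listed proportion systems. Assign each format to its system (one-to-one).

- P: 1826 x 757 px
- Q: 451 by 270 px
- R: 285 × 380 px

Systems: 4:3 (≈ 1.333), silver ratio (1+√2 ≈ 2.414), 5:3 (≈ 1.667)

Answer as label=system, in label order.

P = 1826/757 ≈ 2.412 → silver ratio (2.414)
Q = 451/270 ≈ 1.670 → 5:3 (1.667)
R = 380/285 ≈ 1.333 → 4:3 (1.333)

P=silver ratio, Q=5:3, R=4:3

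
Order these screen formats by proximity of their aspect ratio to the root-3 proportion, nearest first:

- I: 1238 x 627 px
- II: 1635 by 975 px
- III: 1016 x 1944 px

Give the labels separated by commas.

II, III, I

I: 1238/627 ≈ 1.974 → |1.974 − 1.732| = 0.242
II: 1635/975 ≈ 1.677 → |1.677 − 1.732| = 0.055
III: 1944/1016 ≈ 1.913 → |1.913 − 1.732| = 0.181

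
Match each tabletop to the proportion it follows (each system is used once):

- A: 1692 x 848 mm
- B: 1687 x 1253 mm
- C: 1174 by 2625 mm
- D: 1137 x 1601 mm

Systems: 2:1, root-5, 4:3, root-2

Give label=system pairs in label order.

A=2:1, B=4:3, C=root-5, D=root-2

A = 1692/848 ≈ 1.995 → 2:1 (2.000)
B = 1687/1253 ≈ 1.346 → 4:3 (1.333)
C = 2625/1174 ≈ 2.236 → root-5 (2.236)
D = 1601/1137 ≈ 1.408 → root-2 (1.414)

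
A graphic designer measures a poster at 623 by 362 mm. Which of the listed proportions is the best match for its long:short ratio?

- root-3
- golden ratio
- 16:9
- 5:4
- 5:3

623/362 ≈ 1.721. Nearest candidates are root-3 (1.732, off by 0.011) and 5:3 (1.667, off by 0.054).

root-3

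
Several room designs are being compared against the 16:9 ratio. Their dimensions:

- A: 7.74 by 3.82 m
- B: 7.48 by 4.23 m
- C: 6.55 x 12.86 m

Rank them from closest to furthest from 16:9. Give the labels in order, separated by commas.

B, C, A

Ratios: A = 7.74 / 3.82 ≈ 2.026; B = 7.48 / 4.23 ≈ 1.768; C = 12.86 / 6.55 ≈ 1.963.
|Δ from 1.778|: A 0.248; B 0.010; C 0.185.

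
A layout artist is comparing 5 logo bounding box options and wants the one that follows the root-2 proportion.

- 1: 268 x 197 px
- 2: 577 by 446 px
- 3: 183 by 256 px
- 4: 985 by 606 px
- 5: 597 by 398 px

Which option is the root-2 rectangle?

Target root-2 ≈ 1.414.
1: 1.360 (Δ0.054)  2: 1.294 (Δ0.120)  3: 1.399 (Δ0.015)  4: 1.625 (Δ0.211)  5: 1.500 (Δ0.086)

3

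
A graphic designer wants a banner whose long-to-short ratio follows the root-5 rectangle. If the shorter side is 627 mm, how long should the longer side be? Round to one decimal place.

root-5 ≈ 2.23607.
Longer side = 627 × 2.23607 ≈ 1402.016 → 1402.0 mm.

1402.0 mm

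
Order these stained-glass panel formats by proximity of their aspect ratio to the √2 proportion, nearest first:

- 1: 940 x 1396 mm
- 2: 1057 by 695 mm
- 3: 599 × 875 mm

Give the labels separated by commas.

Ratios: 1 = 1396 / 940 ≈ 1.485; 2 = 1057 / 695 ≈ 1.521; 3 = 875 / 599 ≈ 1.461.
|Δ from 1.414|: 1 0.071; 2 0.107; 3 0.047.

3, 1, 2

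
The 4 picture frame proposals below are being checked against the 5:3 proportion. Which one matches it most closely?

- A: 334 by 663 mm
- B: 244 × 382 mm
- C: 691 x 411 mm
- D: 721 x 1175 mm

Ratios (long/short): A ≈ 1.985; B ≈ 1.566; C ≈ 1.681; D ≈ 1.630.
5:3 ≈ 1.667; option C is nearest (Δ 0.014).

C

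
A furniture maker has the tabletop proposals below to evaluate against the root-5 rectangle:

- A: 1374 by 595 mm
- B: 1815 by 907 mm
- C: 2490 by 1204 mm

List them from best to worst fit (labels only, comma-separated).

Ratios: A = 1374 / 595 ≈ 2.309; B = 1815 / 907 ≈ 2.001; C = 2490 / 1204 ≈ 2.068.
|Δ from 2.236|: A 0.073; B 0.235; C 0.168.

A, C, B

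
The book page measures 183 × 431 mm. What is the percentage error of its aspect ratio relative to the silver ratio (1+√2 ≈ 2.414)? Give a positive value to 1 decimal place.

Ratio = 431 / 183 ≈ 2.3552.
Ideal silver ratio ≈ 2.4142. |2.3552 − 2.4142| / 2.4142 ≈ 2.44% → 2.4%.

2.4%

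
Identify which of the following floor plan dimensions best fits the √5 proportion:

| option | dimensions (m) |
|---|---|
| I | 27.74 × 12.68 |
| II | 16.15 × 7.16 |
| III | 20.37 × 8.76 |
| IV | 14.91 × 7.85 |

II

Target root-5 ≈ 2.236.
I: 2.188 (Δ0.048)  II: 2.256 (Δ0.020)  III: 2.325 (Δ0.089)  IV: 1.899 (Δ0.337)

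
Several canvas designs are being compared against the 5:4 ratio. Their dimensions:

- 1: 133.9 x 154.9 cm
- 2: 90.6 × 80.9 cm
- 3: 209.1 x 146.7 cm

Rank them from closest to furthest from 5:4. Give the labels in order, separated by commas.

1, 2, 3

1: 154.9/133.9 ≈ 1.157 → |1.157 − 1.250| = 0.093
2: 90.6/80.9 ≈ 1.120 → |1.120 − 1.250| = 0.130
3: 209.1/146.7 ≈ 1.425 → |1.425 − 1.250| = 0.175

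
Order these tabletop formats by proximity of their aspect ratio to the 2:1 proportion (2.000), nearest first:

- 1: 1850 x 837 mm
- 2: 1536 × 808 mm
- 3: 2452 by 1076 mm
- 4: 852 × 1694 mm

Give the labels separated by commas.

4, 2, 1, 3

1: 1850/837 ≈ 2.210 → |2.210 − 2.000| = 0.210
2: 1536/808 ≈ 1.901 → |1.901 − 2.000| = 0.099
3: 2452/1076 ≈ 2.279 → |2.279 − 2.000| = 0.279
4: 1694/852 ≈ 1.988 → |1.988 − 2.000| = 0.012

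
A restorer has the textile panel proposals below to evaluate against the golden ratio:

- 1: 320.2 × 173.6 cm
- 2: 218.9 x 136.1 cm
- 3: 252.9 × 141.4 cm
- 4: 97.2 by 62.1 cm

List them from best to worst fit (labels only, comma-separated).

2, 4, 3, 1

Ratios: 1 = 320.2 / 173.6 ≈ 1.844; 2 = 218.9 / 136.1 ≈ 1.608; 3 = 252.9 / 141.4 ≈ 1.789; 4 = 97.2 / 62.1 ≈ 1.565.
|Δ from 1.618|: 1 0.226; 2 0.010; 3 0.171; 4 0.053.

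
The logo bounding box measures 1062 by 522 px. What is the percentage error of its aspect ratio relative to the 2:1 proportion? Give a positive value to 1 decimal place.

Ratio = 1062 / 522 ≈ 2.0345.
Ideal 2:1 = 2.0000. |2.0345 − 2.0000| / 2.0000 ≈ 1.72% → 1.7%.

1.7%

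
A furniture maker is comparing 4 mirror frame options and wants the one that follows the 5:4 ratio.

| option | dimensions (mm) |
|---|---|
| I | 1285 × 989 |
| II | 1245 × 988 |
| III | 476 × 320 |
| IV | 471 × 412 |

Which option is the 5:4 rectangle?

II

Ratios (long/short): I ≈ 1.299; II ≈ 1.260; III ≈ 1.488; IV ≈ 1.143.
5:4 ≈ 1.250; option II is nearest (Δ 0.010).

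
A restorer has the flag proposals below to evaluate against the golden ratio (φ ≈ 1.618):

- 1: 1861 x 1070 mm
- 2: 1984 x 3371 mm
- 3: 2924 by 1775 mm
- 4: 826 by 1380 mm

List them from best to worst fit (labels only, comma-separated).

1: 1861/1070 ≈ 1.739 → |1.739 − 1.618| = 0.121
2: 3371/1984 ≈ 1.699 → |1.699 − 1.618| = 0.081
3: 2924/1775 ≈ 1.647 → |1.647 − 1.618| = 0.029
4: 1380/826 ≈ 1.671 → |1.671 − 1.618| = 0.053

3, 4, 2, 1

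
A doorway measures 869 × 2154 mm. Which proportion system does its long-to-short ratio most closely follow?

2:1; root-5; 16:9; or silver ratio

Ratio = 2154 / 869 ≈ 2.479.
Distances: 2:1 2.000 (Δ 0.479); root-5 2.236 (Δ 0.243); 16:9 1.778 (Δ 0.701); silver ratio 2.414 (Δ 0.065).

silver ratio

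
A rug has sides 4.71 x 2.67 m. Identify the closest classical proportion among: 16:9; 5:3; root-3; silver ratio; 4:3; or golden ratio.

16:9

4.71/2.67 ≈ 1.764. Nearest candidates are 16:9 (1.778, off by 0.014) and root-3 (1.732, off by 0.032).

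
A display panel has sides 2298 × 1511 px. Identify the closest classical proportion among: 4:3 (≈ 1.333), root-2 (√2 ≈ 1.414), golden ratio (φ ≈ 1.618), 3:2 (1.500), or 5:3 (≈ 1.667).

2298/1511 ≈ 1.521. Nearest candidates are 3:2 (1.500, off by 0.021) and golden ratio (1.618, off by 0.097).

3:2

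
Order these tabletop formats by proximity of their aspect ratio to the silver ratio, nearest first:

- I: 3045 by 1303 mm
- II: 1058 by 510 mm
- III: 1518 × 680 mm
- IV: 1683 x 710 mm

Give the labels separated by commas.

I: 3045/1303 ≈ 2.337 → |2.337 − 2.414| = 0.077
II: 1058/510 ≈ 2.075 → |2.075 − 2.414| = 0.339
III: 1518/680 ≈ 2.232 → |2.232 − 2.414| = 0.182
IV: 1683/710 ≈ 2.370 → |2.370 − 2.414| = 0.044

IV, I, III, II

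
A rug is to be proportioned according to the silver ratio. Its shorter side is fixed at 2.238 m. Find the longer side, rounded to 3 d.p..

silver ratio ≈ 2.41421.
Longer side = 2.238 × 2.41421 ≈ 5.40300 → 5.403 m.

5.403 m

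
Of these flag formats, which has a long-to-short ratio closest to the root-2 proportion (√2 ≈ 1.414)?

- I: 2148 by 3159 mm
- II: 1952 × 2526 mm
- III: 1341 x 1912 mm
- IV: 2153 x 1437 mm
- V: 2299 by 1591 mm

Ratios (long/short): I ≈ 1.471; II ≈ 1.294; III ≈ 1.426; IV ≈ 1.498; V ≈ 1.445.
root-2 ≈ 1.414; option III is nearest (Δ 0.012).

III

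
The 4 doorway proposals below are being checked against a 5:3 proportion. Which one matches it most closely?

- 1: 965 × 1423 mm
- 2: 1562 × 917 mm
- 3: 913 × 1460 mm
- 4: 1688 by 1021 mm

4

Target 5:3 ≈ 1.667.
1: 1.475 (Δ0.192)  2: 1.703 (Δ0.036)  3: 1.599 (Δ0.068)  4: 1.653 (Δ0.014)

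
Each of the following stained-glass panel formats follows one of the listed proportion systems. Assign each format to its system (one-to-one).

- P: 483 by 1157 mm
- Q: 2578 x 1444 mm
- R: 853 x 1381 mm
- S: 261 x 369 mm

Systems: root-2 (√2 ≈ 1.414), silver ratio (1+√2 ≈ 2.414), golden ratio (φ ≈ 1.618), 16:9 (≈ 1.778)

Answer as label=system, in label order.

P = 1157/483 ≈ 2.395 → silver ratio (2.414)
Q = 2578/1444 ≈ 1.785 → 16:9 (1.778)
R = 1381/853 ≈ 1.619 → golden ratio (1.618)
S = 369/261 ≈ 1.414 → root-2 (1.414)

P=silver ratio, Q=16:9, R=golden ratio, S=root-2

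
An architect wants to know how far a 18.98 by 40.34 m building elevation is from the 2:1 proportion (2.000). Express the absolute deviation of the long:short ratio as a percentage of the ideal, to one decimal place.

6.3%

Ratio = 40.34 / 18.98 ≈ 2.1254.
Ideal 2:1 = 2.0000. |2.1254 − 2.0000| / 2.0000 ≈ 6.27% → 6.3%.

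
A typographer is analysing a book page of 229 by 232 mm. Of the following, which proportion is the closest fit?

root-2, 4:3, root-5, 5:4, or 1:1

1:1

232/229 ≈ 1.013. Nearest candidates are 1:1 (1.000, off by 0.013) and 5:4 (1.250, off by 0.237).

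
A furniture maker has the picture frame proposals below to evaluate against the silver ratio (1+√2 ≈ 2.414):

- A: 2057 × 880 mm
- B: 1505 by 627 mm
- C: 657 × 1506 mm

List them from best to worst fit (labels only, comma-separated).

A: 2057/880 ≈ 2.337 → |2.337 − 2.414| = 0.077
B: 1505/627 ≈ 2.400 → |2.400 − 2.414| = 0.014
C: 1506/657 ≈ 2.292 → |2.292 − 2.414| = 0.122

B, A, C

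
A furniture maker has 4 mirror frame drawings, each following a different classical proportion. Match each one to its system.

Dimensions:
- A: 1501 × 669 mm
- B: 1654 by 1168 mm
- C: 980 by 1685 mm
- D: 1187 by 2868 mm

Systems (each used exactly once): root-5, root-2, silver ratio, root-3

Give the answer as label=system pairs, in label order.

A=root-5, B=root-2, C=root-3, D=silver ratio

Ratios: A ≈ 2.244; B ≈ 1.416; C ≈ 1.719; D ≈ 2.416.
Targets: root-5 ≈ 2.236; root-2 ≈ 1.414; silver ratio ≈ 2.414; root-3 ≈ 1.732.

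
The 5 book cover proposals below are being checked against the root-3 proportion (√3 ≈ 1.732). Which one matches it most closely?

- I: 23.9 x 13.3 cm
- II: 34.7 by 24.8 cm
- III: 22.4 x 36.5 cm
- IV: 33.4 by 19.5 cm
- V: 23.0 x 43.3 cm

IV

Ratios (long/short): I ≈ 1.797; II ≈ 1.399; III ≈ 1.629; IV ≈ 1.713; V ≈ 1.883.
root-3 ≈ 1.732; option IV is nearest (Δ 0.019).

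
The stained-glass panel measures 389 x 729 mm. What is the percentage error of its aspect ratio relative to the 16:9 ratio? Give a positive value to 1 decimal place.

5.4%

Ratio = 729 / 389 ≈ 1.8740.
Ideal 16:9 ≈ 1.7778. |1.8740 − 1.7778| / 1.7778 ≈ 5.41% → 5.4%.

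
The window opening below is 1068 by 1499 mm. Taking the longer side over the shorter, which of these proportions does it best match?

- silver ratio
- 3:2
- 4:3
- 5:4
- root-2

Ratio = 1499 / 1068 ≈ 1.404.
Distances: silver ratio 2.414 (Δ 1.010); 3:2 1.500 (Δ 0.096); 4:3 1.333 (Δ 0.071); 5:4 1.250 (Δ 0.154); root-2 1.414 (Δ 0.010).

root-2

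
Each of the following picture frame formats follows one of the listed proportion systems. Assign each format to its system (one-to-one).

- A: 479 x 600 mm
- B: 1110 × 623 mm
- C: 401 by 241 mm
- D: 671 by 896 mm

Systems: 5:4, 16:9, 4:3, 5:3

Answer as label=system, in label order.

Ratios: A ≈ 1.253; B ≈ 1.782; C ≈ 1.664; D ≈ 1.335.
Targets: 5:4 ≈ 1.250; 16:9 ≈ 1.778; 4:3 ≈ 1.333; 5:3 ≈ 1.667.

A=5:4, B=16:9, C=5:3, D=4:3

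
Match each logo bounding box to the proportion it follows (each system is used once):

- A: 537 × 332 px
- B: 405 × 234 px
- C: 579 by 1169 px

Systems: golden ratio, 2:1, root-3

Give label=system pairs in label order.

A=golden ratio, B=root-3, C=2:1

A = 537/332 ≈ 1.617 → golden ratio (1.618)
B = 405/234 ≈ 1.731 → root-3 (1.732)
C = 1169/579 ≈ 2.019 → 2:1 (2.000)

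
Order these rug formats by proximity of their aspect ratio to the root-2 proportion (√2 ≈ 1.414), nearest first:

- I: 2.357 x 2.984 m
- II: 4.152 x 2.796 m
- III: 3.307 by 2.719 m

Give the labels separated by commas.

II, I, III

I: 2.984/2.357 ≈ 1.266 → |1.266 − 1.414| = 0.148
II: 4.152/2.796 ≈ 1.485 → |1.485 − 1.414| = 0.071
III: 3.307/2.719 ≈ 1.216 → |1.216 − 1.414| = 0.198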